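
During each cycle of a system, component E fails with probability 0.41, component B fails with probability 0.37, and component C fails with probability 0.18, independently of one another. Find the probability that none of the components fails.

P(none) = (1 − 0.41) × (1 − 0.37) × (1 − 0.18) = 0.59 × 0.63 × 0.82 = 0.304794

0.304794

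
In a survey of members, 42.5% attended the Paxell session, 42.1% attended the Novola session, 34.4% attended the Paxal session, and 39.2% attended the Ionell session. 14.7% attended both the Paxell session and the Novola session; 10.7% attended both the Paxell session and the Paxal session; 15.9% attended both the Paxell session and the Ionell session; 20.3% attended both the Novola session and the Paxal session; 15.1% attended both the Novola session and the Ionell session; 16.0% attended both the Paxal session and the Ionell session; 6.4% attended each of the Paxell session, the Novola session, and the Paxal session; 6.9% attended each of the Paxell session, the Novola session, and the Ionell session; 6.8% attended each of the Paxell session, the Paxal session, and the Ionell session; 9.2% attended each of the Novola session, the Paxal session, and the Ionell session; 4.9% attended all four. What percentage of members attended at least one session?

P(union) = 42.5 + 42.1 + 34.4 + 39.2 − 14.7 − 10.7 − 15.9 − 20.3 − 15.1 − 16.0 + 6.4 + 6.9 + 6.8 + 9.2 − 4.9 = 89.9%

89.9%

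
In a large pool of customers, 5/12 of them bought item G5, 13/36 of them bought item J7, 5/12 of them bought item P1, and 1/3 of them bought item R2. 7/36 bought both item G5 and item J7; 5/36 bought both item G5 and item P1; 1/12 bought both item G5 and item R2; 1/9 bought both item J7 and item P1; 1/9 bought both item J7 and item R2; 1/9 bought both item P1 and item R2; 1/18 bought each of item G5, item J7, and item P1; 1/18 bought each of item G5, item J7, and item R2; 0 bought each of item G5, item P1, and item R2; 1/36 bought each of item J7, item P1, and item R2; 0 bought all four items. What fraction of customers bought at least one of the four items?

Using inclusion–exclusion:
P(union) = 5/12 + 13/36 + 5/12 + 1/3 − 7/36 − 5/36 − 1/12 − 1/9 − 1/9 − 1/9 + 1/18 + 1/18 + 0 + 1/36 − 0 = 11/12

11/12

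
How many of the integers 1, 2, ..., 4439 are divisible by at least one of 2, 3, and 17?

3046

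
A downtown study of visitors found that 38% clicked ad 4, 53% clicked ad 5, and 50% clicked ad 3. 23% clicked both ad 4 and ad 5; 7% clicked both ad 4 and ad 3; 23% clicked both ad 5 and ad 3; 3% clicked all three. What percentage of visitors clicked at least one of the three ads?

By inclusion-exclusion,
P(union) = 38 + 53 + 50 − 23 − 7 − 23 + 3 = 91%

91%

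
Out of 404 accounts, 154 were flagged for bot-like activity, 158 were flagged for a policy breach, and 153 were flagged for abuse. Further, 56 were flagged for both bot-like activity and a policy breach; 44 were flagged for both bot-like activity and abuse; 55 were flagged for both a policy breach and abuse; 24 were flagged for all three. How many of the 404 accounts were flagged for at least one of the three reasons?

By inclusion-exclusion,
|union| = 154 + 158 + 153 − 56 − 44 − 55 + 24 = 334

334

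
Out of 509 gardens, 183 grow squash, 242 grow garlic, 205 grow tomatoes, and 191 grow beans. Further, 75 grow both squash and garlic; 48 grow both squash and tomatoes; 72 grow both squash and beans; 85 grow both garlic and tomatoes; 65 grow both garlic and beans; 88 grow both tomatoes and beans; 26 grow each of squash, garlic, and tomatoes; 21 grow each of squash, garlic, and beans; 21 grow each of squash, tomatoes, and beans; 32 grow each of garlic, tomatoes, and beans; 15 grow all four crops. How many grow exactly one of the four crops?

Using the inclusion–exclusion count for exactly one event:
|exactly one| = 183 + 242 + 205 + 191 − 2·75 − 2·48 − 2·72 − 2·85 − 2·65 − 2·88 + 3·26 + 3·21 + 3·21 + 3·32 − 4·15 = 195

195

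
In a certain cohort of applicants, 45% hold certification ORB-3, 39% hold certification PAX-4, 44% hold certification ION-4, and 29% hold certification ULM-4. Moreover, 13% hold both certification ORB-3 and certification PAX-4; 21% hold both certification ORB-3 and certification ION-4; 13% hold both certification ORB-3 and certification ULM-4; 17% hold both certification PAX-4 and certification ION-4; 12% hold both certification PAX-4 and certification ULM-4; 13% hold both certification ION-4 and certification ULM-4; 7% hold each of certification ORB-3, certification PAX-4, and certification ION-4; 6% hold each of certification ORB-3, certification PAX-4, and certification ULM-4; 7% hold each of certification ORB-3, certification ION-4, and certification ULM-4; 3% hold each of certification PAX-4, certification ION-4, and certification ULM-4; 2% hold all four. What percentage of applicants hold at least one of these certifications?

P(union) = 45 + 39 + 44 + 29 − 13 − 21 − 13 − 17 − 12 − 13 + 7 + 6 + 7 + 3 − 2 = 89%

89%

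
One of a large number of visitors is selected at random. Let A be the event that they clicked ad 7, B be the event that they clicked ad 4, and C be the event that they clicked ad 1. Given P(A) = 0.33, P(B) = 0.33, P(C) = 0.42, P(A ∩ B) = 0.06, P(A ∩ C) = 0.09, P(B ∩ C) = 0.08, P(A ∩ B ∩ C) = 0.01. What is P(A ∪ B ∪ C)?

0.86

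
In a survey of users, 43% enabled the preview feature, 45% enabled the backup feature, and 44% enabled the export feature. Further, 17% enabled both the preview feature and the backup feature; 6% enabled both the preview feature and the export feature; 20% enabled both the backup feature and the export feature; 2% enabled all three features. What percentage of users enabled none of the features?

9%

By inclusion-exclusion,
P(at least one) = 43 + 45 + 44 − 17 − 6 − 20 + 2 = 91%
P(none) = 100% − 91% = 9%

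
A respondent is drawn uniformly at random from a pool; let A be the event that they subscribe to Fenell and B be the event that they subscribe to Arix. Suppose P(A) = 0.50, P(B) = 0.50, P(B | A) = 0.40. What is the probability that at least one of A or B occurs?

0.80

P(A ∩ B) = P(A)·P(B|A) = 0.50 × 0.40 = 0.20
Apply inclusion-exclusion:
P(A ∪ B) = 0.50 + 0.50 − 0.20 = 0.80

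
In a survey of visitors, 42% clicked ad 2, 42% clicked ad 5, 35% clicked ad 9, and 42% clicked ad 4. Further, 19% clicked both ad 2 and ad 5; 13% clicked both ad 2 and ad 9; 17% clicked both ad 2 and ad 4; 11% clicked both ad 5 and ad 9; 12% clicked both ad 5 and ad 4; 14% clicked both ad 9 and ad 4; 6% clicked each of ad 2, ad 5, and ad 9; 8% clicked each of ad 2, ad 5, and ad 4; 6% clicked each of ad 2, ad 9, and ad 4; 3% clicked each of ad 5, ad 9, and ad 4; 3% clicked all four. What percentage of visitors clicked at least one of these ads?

By inclusion-exclusion,
P(≥1) = 42 + 42 + 35 + 42 − 19 − 13 − 17 − 11 − 12 − 14 + 6 + 8 + 6 + 3 − 3 = 95%

95%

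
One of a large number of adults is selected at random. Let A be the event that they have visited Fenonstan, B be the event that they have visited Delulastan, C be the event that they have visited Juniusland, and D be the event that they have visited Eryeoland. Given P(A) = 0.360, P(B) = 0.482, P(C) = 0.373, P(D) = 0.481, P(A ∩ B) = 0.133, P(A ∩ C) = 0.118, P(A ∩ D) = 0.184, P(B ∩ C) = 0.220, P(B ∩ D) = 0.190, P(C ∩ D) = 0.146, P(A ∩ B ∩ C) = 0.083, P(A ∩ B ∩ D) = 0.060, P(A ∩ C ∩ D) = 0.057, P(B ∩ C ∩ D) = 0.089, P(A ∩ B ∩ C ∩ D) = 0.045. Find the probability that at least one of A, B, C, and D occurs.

By inclusion-exclusion,
P(A ∪ B ∪ C ∪ D) = 0.360 + 0.482 + 0.373 + 0.481 − 0.133 − 0.118 − 0.184 − 0.220 − 0.190 − 0.146 + 0.083 + 0.060 + 0.057 + 0.089 − 0.045 = 0.949

0.949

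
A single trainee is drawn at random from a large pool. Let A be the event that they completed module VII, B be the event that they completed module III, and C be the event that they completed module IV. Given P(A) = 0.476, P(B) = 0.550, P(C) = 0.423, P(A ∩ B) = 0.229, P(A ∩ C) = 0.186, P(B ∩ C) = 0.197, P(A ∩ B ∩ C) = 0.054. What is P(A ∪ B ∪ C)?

By inclusion-exclusion,
P(A ∪ B ∪ C) = 0.476 + 0.550 + 0.423 − 0.229 − 0.186 − 0.197 + 0.054 = 0.891

0.891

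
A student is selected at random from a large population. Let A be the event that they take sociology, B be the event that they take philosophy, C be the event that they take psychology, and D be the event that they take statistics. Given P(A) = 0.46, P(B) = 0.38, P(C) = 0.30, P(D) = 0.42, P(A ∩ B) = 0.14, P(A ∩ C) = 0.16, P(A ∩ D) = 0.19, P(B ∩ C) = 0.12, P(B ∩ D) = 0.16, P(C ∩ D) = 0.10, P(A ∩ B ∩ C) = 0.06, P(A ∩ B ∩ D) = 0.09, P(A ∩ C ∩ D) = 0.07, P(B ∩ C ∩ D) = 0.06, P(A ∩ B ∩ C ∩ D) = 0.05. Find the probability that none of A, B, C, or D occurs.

0.08

By inclusion-exclusion,
P(A ∪ B ∪ C ∪ D) = 0.46 + 0.38 + 0.30 + 0.42 − 0.14 − 0.16 − 0.19 − 0.12 − 0.16 − 0.10 + 0.06 + 0.09 + 0.07 + 0.06 − 0.05 = 0.92
P(none) = 1 − 0.92 = 0.08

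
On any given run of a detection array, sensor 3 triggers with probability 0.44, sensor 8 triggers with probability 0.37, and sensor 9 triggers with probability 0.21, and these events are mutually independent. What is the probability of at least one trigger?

0.721288

P(none) = (1 − 0.44) × (1 − 0.37) × (1 − 0.21) = 0.56 × 0.63 × 0.79 = 0.278712
P(at least one) = 1 − 0.278712 = 0.721288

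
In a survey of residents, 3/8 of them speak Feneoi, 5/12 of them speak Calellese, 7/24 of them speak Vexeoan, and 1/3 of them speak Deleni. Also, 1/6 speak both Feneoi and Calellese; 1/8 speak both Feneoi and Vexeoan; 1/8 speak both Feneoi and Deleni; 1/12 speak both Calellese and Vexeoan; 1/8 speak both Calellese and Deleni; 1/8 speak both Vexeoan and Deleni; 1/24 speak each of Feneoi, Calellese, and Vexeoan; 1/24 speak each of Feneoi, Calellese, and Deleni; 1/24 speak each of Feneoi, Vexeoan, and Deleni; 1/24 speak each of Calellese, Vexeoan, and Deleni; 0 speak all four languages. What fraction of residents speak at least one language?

5/6

Inclusion–exclusion gives
P(at least one) = 3/8 + 5/12 + 7/24 + 1/3 − 1/6 − 1/8 − 1/8 − 1/12 − 1/8 − 1/8 + 1/24 + 1/24 + 1/24 + 1/24 − 0 = 5/6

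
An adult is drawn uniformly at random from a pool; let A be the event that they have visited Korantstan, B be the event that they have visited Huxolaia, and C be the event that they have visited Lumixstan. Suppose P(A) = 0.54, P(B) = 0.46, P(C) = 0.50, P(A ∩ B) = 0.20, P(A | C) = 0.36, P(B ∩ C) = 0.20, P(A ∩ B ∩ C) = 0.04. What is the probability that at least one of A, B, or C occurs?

P(A ∩ C) = P(C)·P(A|C) = 0.50 × 0.36 = 0.18
P(A ∪ B ∪ C) = 0.54 + 0.46 + 0.50 − 0.20 − 0.18 − 0.20 + 0.04 = 0.96

0.96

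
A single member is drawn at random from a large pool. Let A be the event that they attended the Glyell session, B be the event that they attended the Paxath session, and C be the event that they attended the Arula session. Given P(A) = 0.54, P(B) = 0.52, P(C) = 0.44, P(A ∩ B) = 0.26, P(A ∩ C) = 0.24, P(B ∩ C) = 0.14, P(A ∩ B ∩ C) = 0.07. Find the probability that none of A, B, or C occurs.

By inclusion–exclusion:
P(A ∪ B ∪ C) = 0.54 + 0.52 + 0.44 − 0.26 − 0.24 − 0.14 + 0.07 = 0.93
P(none) = 1 − 0.93 = 0.07

0.07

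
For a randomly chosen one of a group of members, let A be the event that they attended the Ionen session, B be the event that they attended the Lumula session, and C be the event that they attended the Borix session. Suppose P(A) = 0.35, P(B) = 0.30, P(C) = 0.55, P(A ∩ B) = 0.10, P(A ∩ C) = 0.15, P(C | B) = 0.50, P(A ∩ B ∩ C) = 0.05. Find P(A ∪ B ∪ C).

0.85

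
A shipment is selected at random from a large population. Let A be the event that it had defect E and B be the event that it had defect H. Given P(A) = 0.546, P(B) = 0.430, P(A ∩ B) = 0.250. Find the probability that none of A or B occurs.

0.274

Apply inclusion-exclusion:
P(A ∪ B) = 0.546 + 0.430 − 0.250 = 0.726
P(none) = 1 − 0.726 = 0.274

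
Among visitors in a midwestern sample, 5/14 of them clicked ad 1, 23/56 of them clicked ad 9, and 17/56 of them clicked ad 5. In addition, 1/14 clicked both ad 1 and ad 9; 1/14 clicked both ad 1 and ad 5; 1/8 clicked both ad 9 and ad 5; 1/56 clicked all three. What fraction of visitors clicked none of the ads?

P(union) = 5/14 + 23/56 + 17/56 − 1/14 − 1/14 − 1/8 + 1/56 = 23/28
P(none) = 1 − 23/28 = 5/28

5/28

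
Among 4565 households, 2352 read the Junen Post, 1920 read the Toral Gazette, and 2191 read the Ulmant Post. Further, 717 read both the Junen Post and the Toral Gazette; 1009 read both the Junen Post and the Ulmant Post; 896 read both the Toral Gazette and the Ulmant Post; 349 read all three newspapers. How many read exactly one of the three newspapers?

|exactly one| = 2352 + 1920 + 2191 − 2·717 − 2·1009 − 2·896 + 3·349 = 2266

2266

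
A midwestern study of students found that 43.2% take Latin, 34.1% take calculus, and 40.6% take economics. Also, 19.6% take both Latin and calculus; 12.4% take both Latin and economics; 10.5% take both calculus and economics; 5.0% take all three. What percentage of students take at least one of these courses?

80.4%

Inclusion–exclusion gives
P(≥1) = 43.2 + 34.1 + 40.6 − 19.6 − 12.4 − 10.5 + 5.0 = 80.4%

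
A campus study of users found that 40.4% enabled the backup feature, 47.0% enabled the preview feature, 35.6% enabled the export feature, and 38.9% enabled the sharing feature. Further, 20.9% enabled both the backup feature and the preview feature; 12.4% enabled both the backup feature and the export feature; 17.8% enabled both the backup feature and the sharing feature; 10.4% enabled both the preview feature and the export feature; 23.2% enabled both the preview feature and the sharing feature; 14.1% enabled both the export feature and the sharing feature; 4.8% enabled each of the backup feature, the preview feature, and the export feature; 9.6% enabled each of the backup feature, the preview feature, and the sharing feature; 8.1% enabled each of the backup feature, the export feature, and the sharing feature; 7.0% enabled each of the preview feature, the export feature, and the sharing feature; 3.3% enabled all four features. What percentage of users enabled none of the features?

P(union) = 40.4 + 47.0 + 35.6 + 38.9 − 20.9 − 12.4 − 17.8 − 10.4 − 23.2 − 14.1 + 4.8 + 9.6 + 8.1 + 7.0 − 3.3 = 89.3%
P(none) = 100% − 89.3% = 10.7%

10.7%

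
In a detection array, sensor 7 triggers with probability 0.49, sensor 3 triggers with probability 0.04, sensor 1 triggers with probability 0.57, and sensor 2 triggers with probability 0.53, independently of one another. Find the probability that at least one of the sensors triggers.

0.90105184

Independence gives P(none) = ∏(1 − pᵢ).
P(none) = (1 − 0.49) × (1 − 0.04) × (1 − 0.57) × (1 − 0.53) = 0.51 × 0.96 × 0.43 × 0.47 = 0.09894816
P(at least one) = 1 − 0.09894816 = 0.90105184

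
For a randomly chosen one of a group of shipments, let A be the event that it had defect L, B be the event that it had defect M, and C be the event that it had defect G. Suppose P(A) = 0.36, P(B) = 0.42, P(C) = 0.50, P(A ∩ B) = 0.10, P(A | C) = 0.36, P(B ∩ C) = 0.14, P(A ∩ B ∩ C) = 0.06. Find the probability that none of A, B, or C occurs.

P(A ∩ C) = P(C)·P(A|C) = 0.50 × 0.36 = 0.18
P(A ∪ B ∪ C) = 0.36 + 0.42 + 0.50 − 0.10 − 0.18 − 0.14 + 0.06 = 0.92
P(none) = 1 − 0.92 = 0.08

0.08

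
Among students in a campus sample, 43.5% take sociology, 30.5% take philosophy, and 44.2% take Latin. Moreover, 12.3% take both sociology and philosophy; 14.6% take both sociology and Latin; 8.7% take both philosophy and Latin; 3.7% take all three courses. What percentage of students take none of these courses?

P(union) = 43.5 + 30.5 + 44.2 − 12.3 − 14.6 − 8.7 + 3.7 = 86.3%
P(none) = 100% − 86.3% = 13.7%

13.7%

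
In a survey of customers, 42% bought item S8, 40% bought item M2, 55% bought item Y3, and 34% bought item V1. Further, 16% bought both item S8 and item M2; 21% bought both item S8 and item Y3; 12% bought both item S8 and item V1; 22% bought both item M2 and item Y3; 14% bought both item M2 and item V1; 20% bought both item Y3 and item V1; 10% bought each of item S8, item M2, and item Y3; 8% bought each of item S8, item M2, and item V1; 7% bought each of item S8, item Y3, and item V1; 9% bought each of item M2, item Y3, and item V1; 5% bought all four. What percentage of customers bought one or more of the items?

P(≥1) = 42 + 40 + 55 + 34 − 16 − 21 − 12 − 22 − 14 − 20 + 10 + 8 + 7 + 9 − 5 = 95%

95%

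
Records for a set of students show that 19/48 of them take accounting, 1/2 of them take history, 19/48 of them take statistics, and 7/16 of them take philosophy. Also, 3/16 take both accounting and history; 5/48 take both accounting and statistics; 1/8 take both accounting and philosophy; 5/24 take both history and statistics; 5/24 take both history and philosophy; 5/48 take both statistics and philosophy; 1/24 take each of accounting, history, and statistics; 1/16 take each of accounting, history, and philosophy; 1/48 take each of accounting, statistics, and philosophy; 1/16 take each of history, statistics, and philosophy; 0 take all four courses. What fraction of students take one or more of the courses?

Apply inclusion-exclusion:
P(union) = 19/48 + 1/2 + 19/48 + 7/16 − 3/16 − 5/48 − 1/8 − 5/24 − 5/24 − 5/48 + 1/24 + 1/16 + 1/48 + 1/16 − 0 = 47/48

47/48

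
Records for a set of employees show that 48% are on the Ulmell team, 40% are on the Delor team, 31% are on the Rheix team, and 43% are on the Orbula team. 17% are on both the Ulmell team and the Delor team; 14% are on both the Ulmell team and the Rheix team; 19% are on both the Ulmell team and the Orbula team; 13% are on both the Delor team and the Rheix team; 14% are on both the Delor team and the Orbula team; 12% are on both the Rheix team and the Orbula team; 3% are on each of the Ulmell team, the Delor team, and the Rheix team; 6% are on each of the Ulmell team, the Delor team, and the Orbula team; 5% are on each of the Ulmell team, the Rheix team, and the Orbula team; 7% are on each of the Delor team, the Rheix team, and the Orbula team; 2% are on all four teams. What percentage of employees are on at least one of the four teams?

92%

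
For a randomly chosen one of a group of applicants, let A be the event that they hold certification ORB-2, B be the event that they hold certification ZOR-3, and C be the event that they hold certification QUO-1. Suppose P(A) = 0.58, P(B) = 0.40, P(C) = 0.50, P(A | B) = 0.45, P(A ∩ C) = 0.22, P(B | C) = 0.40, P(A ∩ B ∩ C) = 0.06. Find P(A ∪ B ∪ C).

0.94

P(A ∩ B) = P(B)·P(A|B) = 0.40 × 0.45 = 0.18
P(B ∩ C) = P(C)·P(B|C) = 0.50 × 0.40 = 0.20
P(A ∪ B ∪ C) = 0.58 + 0.40 + 0.50 − 0.18 − 0.22 − 0.20 + 0.06 = 0.94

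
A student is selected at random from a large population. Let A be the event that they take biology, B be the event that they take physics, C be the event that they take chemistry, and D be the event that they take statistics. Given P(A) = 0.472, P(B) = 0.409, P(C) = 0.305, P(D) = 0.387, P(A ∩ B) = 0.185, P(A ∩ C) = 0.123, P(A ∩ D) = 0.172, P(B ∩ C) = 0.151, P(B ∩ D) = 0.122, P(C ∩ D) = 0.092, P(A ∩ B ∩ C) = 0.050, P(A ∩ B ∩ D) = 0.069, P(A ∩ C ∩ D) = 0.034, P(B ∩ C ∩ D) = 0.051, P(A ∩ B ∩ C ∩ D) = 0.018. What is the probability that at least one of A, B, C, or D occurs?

P(A ∪ B ∪ C ∪ D) = 0.472 + 0.409 + 0.305 + 0.387 − 0.185 − 0.123 − 0.172 − 0.151 − 0.122 − 0.092 + 0.050 + 0.069 + 0.034 + 0.051 − 0.018 = 0.914

0.914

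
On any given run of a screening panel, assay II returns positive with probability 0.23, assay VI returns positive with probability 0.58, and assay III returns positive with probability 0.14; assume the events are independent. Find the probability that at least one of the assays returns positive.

0.721876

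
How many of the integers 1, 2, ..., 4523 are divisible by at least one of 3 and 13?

floor(4523/3) + floor(4523/13) − floor(4523/39) = 1507 + 347 − 115 = 1739

1739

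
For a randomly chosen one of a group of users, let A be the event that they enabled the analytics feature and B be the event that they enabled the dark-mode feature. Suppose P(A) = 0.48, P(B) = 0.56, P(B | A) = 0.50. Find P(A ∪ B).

P(A ∩ B) = P(A)·P(B|A) = 0.48 × 0.50 = 0.24
P(A ∪ B) = 0.48 + 0.56 − 0.24 = 0.80

0.80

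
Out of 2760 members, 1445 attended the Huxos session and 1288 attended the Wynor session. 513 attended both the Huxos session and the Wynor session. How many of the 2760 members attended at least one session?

2220

Inclusion–exclusion gives
|union| = 1445 + 1288 − 513 = 2220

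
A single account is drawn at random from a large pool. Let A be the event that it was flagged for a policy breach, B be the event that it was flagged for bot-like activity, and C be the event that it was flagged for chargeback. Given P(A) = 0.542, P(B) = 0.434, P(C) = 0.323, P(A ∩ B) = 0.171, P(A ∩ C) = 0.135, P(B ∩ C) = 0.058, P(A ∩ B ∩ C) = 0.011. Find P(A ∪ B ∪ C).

0.946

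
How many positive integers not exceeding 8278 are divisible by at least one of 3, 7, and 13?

By inclusion–exclusion:
2759 + 1182 + 636 − 394 − 212 − 90 + 30 = 3911

3911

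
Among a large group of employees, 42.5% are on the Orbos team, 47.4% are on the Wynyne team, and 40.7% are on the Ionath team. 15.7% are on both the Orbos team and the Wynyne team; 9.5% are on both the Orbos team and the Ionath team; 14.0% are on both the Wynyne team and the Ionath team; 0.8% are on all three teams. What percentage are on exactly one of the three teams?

54.6%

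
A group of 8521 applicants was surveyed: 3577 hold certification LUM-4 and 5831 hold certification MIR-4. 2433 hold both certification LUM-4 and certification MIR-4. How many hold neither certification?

1546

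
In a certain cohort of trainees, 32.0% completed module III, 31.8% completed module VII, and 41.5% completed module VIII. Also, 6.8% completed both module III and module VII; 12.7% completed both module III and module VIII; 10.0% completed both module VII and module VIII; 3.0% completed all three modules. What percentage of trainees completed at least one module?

78.8%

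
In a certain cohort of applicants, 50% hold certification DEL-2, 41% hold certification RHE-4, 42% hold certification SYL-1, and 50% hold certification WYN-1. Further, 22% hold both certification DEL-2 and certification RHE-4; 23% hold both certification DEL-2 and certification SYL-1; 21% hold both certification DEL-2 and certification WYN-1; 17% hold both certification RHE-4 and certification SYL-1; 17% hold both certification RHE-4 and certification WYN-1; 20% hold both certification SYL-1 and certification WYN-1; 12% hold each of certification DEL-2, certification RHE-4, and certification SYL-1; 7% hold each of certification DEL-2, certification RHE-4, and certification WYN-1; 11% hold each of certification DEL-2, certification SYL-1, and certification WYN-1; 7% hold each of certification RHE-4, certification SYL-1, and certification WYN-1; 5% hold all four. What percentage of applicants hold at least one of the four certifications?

By inclusion–exclusion:
P(≥1) = 50 + 41 + 42 + 50 − 22 − 23 − 21 − 17 − 17 − 20 + 12 + 7 + 11 + 7 − 5 = 95%

95%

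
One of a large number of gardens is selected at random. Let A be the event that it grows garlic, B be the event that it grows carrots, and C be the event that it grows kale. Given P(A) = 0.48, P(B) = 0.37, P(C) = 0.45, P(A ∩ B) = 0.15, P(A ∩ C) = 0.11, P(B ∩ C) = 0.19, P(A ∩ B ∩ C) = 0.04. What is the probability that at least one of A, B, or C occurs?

0.89

P(A ∪ B ∪ C) = 0.48 + 0.37 + 0.45 − 0.15 − 0.11 − 0.19 + 0.04 = 0.89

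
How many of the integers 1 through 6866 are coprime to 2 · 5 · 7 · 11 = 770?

⌊6866/2⌋ + ⌊6866/5⌋ + ⌊6866/7⌋ + ⌊6866/11⌋ − ⌊6866/10⌋ − ⌊6866/14⌋ − ⌊6866/22⌋ − ⌊6866/35⌋ − ⌊6866/55⌋ − ⌊6866/77⌋ + ⌊6866/70⌋ + ⌊6866/110⌋ + ⌊6866/154⌋ + ⌊6866/385⌋ − ⌊6866/770⌋ = 3433 + 1373 + 980 + 624 − 686 − 490 − 312 − 196 − 124 − 89 + 98 + 62 + 44 + 17 − 8 = 4726
6866 − 4726 = 2140

2140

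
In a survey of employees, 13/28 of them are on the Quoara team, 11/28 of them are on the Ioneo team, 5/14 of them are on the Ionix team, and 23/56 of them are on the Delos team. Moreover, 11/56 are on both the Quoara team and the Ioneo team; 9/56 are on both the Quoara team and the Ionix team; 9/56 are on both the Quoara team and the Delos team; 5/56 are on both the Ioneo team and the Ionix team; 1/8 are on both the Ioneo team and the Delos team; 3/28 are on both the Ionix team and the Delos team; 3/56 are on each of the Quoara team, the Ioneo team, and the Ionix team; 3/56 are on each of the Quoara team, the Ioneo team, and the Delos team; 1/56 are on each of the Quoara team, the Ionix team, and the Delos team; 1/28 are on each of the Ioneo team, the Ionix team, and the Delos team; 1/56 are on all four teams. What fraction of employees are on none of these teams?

By inclusion–exclusion:
P(≥1) = 13/28 + 11/28 + 5/14 + 23/56 − 11/56 − 9/56 − 9/56 − 5/56 − 1/8 − 3/28 + 3/56 + 3/56 + 1/56 + 1/28 − 1/56 = 13/14
P(none) = 1 − 13/14 = 1/14

1/14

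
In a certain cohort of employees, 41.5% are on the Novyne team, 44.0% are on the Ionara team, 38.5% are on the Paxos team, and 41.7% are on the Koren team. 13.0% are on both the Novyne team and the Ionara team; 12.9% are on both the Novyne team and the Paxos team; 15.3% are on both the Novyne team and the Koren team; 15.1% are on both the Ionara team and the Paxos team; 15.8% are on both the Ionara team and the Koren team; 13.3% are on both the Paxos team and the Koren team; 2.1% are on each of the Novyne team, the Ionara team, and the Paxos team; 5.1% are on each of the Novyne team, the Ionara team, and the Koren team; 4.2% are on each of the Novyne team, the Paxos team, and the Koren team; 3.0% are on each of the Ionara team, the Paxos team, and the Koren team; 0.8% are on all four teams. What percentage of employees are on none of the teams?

6.1%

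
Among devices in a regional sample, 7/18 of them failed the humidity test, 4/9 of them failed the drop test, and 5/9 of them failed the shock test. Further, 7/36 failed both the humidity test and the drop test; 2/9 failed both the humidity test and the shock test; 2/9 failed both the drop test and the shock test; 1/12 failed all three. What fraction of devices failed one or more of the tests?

P(≥1) = 7/18 + 4/9 + 5/9 − 7/36 − 2/9 − 2/9 + 1/12 = 5/6

5/6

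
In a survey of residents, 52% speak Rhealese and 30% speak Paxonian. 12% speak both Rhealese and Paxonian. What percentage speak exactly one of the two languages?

58%

P(exactly one) = 52 + 30 − 2·12 = 58%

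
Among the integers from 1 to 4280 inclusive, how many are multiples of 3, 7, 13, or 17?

Inclusion–exclusion gives
1426 + 611 + 329 + 251 − 203 − 109 − 83 − 47 − 35 − 19 + 15 + 11 + 6 + 2 − 0 = 2155

2155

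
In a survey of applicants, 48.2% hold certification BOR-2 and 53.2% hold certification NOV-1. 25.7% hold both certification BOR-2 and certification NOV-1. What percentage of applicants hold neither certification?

24.3%

Inclusion–exclusion gives
P(union) = 48.2 + 53.2 − 25.7 = 75.7%
P(none) = 100% − 75.7% = 24.3%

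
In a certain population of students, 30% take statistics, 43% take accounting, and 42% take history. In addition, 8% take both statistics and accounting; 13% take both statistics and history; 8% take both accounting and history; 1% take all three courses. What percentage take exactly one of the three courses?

60%

Using the inclusion–exclusion count for exactly one event:
P(exactly one) = 30 + 43 + 42 − 2·8 − 2·13 − 2·8 + 3·1 = 60%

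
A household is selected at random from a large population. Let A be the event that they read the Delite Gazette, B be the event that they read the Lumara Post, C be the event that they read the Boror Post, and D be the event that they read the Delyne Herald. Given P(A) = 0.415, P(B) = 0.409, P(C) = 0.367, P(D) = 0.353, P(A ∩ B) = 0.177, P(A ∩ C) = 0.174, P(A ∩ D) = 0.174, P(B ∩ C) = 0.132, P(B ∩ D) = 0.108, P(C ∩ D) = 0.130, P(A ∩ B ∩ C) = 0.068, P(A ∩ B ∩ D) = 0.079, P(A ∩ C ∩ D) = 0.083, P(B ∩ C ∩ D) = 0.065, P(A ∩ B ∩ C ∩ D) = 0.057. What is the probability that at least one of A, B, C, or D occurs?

0.887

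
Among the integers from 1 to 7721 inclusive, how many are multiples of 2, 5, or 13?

3860 + 1544 + 593 − 772 − 296 − 118 + 59 = 4870

4870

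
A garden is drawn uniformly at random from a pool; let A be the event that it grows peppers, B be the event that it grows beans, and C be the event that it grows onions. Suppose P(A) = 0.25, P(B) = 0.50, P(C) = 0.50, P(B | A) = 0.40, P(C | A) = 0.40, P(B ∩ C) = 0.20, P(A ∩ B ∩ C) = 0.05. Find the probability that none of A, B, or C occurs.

P(A ∩ B) = P(A)·P(B|A) = 0.25 × 0.40 = 0.10
P(A ∩ C) = P(A)·P(C|A) = 0.25 × 0.40 = 0.10
P(A ∪ B ∪ C) = 0.25 + 0.50 + 0.50 − 0.10 − 0.10 − 0.20 + 0.05 = 0.90
P(none) = 1 − 0.90 = 0.10

0.10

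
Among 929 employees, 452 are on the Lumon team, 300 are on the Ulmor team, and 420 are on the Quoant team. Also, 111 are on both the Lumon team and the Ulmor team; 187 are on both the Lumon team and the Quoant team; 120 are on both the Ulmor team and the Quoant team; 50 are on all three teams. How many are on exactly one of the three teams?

N(exactly one) = 452 + 300 + 420 − 2·111 − 2·187 − 2·120 + 3·50 = 486

486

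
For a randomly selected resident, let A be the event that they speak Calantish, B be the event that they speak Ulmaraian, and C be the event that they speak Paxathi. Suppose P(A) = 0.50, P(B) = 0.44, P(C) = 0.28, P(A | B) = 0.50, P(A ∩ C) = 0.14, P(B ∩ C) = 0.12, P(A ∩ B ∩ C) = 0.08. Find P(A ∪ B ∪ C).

0.82

P(A ∩ B) = P(B)·P(A|B) = 0.44 × 0.50 = 0.22
Using inclusion–exclusion:
P(A ∪ B ∪ C) = 0.50 + 0.44 + 0.28 − 0.22 − 0.14 − 0.12 + 0.08 = 0.82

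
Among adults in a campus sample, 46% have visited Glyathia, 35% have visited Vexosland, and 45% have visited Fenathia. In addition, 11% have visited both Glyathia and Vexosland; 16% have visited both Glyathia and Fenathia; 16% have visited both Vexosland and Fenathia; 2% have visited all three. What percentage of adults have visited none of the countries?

P(union) = 46 + 35 + 45 − 11 − 16 − 16 + 2 = 85%
P(none) = 100% − 85% = 15%

15%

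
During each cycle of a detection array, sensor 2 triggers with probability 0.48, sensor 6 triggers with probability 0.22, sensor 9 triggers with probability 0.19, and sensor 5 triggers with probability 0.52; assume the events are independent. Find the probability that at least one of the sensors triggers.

0.84230272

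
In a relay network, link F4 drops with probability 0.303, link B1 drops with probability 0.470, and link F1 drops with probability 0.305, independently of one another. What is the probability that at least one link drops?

0.74326005

P(none) = (1 − 0.303) × (1 − 0.470) × (1 − 0.305) = 0.697 × 0.530 × 0.695 = 0.25673995
P(at least one) = 1 − 0.25673995 = 0.74326005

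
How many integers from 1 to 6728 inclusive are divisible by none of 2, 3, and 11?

3364 + 2242 + 611 − 1121 − 305 − 203 + 101 = 4689
6728 − 4689 = 2039

2039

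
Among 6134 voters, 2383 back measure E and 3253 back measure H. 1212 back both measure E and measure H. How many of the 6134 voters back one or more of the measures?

N(≥1) = 2383 + 3253 − 1212 = 4424

4424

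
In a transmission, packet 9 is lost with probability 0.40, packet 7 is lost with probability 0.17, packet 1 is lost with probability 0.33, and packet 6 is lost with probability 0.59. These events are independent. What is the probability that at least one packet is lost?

0.8631994

P(none) = (1 − 0.40) × (1 − 0.17) × (1 − 0.33) × (1 − 0.59) = 0.60 × 0.83 × 0.67 × 0.41 = 0.1368006
P(at least one) = 1 − 0.1368006 = 0.8631994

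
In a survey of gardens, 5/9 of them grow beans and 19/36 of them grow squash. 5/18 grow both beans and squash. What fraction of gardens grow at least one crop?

29/36

P(union) = 5/9 + 19/36 − 5/18 = 29/36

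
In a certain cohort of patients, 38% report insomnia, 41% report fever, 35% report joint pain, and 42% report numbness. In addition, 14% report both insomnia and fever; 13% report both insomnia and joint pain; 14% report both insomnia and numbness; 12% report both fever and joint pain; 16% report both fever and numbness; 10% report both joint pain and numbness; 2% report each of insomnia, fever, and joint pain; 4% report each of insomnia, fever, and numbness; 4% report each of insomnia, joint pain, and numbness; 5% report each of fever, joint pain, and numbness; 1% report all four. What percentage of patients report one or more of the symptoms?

91%

P(at least one) = 38 + 41 + 35 + 42 − 14 − 13 − 14 − 12 − 16 − 10 + 2 + 4 + 4 + 5 − 1 = 91%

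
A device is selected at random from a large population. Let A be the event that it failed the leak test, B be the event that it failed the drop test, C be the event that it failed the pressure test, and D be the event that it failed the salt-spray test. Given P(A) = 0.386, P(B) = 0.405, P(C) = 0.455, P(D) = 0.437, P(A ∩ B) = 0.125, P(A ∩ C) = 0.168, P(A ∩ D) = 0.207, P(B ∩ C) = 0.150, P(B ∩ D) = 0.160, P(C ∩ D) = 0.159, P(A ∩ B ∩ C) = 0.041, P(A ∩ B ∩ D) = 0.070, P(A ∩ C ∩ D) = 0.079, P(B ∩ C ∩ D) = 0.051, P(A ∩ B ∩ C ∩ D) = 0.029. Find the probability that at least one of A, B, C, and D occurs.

P(A ∪ B ∪ C ∪ D) = 0.386 + 0.405 + 0.455 + 0.437 − 0.125 − 0.168 − 0.207 − 0.150 − 0.160 − 0.159 + 0.041 + 0.070 + 0.079 + 0.051 − 0.029 = 0.926

0.926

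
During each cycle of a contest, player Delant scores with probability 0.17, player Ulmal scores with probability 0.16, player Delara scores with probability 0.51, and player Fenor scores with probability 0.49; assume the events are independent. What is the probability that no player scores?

0.17423028

P(none) = (1 − 0.17) × (1 − 0.16) × (1 − 0.51) × (1 − 0.49) = 0.83 × 0.84 × 0.49 × 0.51 = 0.17423028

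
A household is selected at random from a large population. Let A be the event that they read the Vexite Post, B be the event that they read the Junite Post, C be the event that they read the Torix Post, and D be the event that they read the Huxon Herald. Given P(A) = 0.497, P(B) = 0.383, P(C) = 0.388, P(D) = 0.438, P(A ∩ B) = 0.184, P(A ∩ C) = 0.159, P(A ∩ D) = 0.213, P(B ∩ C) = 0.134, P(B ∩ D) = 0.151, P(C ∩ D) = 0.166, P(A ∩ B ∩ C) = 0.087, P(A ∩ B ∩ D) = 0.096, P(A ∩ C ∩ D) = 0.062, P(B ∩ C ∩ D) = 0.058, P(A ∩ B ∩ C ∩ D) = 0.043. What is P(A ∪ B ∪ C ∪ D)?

Inclusion–exclusion gives
P(A ∪ B ∪ C ∪ D) = 0.497 + 0.383 + 0.388 + 0.438 − 0.184 − 0.159 − 0.213 − 0.134 − 0.151 − 0.166 + 0.087 + 0.096 + 0.062 + 0.058 − 0.043 = 0.959

0.959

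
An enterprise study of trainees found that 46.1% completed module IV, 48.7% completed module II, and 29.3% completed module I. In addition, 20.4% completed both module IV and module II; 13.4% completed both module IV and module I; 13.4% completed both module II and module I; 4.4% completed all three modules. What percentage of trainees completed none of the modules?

18.7%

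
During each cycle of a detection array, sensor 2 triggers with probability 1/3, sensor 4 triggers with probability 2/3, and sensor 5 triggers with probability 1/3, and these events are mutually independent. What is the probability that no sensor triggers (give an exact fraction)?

4/27

Since the events are independent, P(none) is the product of the individual non-occurrence probabilities.
P(none) = (1 − 1/3) × (1 − 2/3) × (1 − 1/3) = 2/3 × 1/3 × 2/3 = 4/27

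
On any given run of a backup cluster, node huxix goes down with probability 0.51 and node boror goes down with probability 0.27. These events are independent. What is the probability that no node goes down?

0.3577

P(none) = (1 − 0.51) × (1 − 0.27) = 0.49 × 0.73 = 0.3577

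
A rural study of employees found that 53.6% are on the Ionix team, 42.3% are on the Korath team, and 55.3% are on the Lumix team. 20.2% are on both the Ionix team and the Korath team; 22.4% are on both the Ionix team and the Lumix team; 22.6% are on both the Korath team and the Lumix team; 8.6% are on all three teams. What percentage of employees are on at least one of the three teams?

94.6%

Apply inclusion-exclusion:
P(at least one) = 53.6 + 42.3 + 55.3 − 20.2 − 22.4 − 22.6 + 8.6 = 94.6%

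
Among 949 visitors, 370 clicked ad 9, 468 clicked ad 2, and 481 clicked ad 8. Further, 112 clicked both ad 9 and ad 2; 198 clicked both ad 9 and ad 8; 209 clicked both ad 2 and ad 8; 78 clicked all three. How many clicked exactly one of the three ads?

|exactly one| = 370 + 468 + 481 − 2·112 − 2·198 − 2·209 + 3·78 = 515

515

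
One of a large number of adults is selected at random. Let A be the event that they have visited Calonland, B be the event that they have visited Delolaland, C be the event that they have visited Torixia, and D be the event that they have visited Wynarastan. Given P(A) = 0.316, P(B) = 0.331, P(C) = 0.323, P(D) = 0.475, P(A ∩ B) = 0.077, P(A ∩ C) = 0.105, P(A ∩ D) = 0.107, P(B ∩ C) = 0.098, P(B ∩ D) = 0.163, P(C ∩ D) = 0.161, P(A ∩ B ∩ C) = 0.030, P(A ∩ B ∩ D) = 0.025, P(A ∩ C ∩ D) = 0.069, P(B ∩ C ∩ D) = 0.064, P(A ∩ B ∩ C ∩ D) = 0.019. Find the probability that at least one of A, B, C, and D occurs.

0.903

P(A ∪ B ∪ C ∪ D) = 0.316 + 0.331 + 0.323 + 0.475 − 0.077 − 0.105 − 0.107 − 0.098 − 0.163 − 0.161 + 0.030 + 0.025 + 0.069 + 0.064 − 0.019 = 0.903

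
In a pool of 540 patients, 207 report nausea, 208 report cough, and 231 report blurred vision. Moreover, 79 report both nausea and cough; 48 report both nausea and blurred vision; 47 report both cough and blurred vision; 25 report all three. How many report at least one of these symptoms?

497

By inclusion-exclusion,
N(≥1) = 207 + 208 + 231 − 79 − 48 − 47 + 25 = 497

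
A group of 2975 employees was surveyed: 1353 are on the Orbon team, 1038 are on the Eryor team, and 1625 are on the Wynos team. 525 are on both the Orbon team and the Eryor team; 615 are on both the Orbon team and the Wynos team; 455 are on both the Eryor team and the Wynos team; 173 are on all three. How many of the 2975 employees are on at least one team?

N(≥1) = 1353 + 1038 + 1625 − 525 − 615 − 455 + 173 = 2594

2594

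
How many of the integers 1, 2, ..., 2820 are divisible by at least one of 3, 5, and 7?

1530

Inclusion–exclusion gives
940 + 564 + 402 − 188 − 134 − 80 + 26 = 1530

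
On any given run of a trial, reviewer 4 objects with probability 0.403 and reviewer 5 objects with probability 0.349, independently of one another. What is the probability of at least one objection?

Since the events are independent, P(none) is the product of the individual non-occurrence probabilities.
P(none) = (1 − 0.403) × (1 − 0.349) = 0.597 × 0.651 = 0.388647
P(at least one) = 1 − 0.388647 = 0.611353

0.611353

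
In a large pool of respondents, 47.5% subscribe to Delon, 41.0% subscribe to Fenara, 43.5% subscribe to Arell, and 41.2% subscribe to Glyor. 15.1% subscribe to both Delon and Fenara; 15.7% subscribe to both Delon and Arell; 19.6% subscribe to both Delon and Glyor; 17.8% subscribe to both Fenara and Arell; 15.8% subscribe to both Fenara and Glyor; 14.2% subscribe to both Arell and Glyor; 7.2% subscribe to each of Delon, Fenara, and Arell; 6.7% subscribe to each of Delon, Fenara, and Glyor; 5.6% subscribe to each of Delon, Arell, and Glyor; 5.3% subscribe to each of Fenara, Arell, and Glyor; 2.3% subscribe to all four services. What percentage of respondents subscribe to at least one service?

P(union) = 47.5 + 41.0 + 43.5 + 41.2 − 15.1 − 15.7 − 19.6 − 17.8 − 15.8 − 14.2 + 7.2 + 6.7 + 5.6 + 5.3 − 2.3 = 97.5%

97.5%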